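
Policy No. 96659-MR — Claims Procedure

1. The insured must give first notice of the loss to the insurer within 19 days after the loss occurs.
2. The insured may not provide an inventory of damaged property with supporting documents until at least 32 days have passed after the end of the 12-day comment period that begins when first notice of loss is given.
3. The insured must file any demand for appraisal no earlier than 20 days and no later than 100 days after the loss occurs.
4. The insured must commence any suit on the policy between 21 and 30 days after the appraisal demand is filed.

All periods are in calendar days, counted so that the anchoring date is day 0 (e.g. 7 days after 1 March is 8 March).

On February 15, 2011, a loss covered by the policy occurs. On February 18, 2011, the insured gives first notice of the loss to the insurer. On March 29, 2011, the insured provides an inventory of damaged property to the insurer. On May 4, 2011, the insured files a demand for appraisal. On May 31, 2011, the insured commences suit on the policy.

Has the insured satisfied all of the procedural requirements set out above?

No

Step 1 — counting 19 days from February 15, 2011 (when the loss occurs) gives a deadline of March 6, 2011; done February 18, 2011 — timely.
Step 2 — must wait 32 days from March 2, 2011 (end of the 12-day comment period, which began when first notice of loss is given on February 18, 2011), so not before April 3, 2011; acted on March 29, 2011, 5 days prematurely.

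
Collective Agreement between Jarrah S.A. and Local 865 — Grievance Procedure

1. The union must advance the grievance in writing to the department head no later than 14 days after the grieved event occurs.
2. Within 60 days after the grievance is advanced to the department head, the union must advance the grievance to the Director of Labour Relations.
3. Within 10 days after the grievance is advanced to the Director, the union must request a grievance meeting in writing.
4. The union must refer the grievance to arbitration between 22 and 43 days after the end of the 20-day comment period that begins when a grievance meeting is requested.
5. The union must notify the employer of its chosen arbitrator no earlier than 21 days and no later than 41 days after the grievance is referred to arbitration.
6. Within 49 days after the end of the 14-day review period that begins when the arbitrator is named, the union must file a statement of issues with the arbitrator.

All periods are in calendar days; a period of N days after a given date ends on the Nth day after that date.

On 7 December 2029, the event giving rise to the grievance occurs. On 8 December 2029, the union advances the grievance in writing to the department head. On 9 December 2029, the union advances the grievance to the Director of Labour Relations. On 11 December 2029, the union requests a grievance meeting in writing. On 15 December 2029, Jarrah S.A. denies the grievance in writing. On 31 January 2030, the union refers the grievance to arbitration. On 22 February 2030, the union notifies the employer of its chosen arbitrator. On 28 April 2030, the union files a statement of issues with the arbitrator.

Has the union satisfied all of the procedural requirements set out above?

Step 1 — counting 14 days from 7 December 2029 (when the grieved event occurs) gives a deadline of 21 December 2029; completed 8 December 2029, before the deadline.
Step 2 — counting 60 days from 8 December 2029 (when the grievance is advanced to the department head) gives a deadline of 6 February 2030; completed 9 December 2029, before the deadline.
Step 3 — counting 10 days from 9 December 2029 (when the grievance is advanced to the Director) gives a deadline of 19 December 2029; done 11 December 2029 — timely.
Step 4 — 22 and 43 days from 31 December 2029 (end of the 20-day comment period, which began when a grievance meeting is requested on 11 December 2029) are 22 January 2030 and 12 February 2030 respectively; done 31 January 2030 — within the window.
Step 5 — 21 and 41 days from 31 January 2030 (when the grievance is referred to arbitration) are 21 February 2030 and 13 March 2030 respectively; done 22 February 2030 — within the window.
Step 6 — counting 49 days from 8 March 2030 (end of the 14-day review period, which began when the arbitrator is named on 22 February 2030) gives a deadline of 26 April 2030; done 28 April 2030 — 2 days late.

No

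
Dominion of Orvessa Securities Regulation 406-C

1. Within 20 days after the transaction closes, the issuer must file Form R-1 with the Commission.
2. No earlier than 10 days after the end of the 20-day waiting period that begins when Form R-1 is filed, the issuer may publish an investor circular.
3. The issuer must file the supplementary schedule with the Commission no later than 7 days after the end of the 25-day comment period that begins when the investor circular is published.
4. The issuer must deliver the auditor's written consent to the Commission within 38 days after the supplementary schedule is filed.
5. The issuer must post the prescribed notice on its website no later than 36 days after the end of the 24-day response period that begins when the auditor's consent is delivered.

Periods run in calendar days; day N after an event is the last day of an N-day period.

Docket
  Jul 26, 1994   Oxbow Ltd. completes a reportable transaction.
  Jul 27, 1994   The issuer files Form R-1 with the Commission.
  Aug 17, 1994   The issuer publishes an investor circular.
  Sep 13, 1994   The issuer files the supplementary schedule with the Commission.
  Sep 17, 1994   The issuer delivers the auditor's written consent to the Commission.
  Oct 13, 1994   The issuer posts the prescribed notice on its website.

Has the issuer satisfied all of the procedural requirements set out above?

Step 1 — counting 20 days from Jul 26, 1994 (when the transaction closes) gives a deadline of Aug 15, 1994; completed Jul 27, 1994, before the deadline.
Step 2 — must wait 10 days from Aug 16, 1994 (end of the 20-day waiting period, which began when Form R-1 is filed on Jul 27, 1994), so not before Aug 26, 1994; Aug 17, 1994 is 9 days before the earliest permitted date.

No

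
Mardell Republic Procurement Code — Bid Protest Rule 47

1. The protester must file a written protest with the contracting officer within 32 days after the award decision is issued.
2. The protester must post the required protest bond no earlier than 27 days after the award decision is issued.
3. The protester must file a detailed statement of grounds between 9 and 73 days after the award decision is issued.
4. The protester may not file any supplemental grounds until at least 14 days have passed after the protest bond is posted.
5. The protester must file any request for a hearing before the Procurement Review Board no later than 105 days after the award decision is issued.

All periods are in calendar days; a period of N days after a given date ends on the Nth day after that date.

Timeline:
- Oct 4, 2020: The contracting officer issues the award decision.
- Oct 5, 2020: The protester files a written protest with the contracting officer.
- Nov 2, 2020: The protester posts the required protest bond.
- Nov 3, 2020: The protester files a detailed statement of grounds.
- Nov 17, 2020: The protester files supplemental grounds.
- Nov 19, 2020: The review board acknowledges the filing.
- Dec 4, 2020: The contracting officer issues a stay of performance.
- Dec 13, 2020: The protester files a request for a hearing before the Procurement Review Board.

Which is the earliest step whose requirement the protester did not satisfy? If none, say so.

None — every step was satisfied

Step 1 — counting 32 days from Oct 4, 2020 (when the award decision is issued) gives a deadline of Nov 5, 2020; Oct 5, 2020 is within that limit.
Step 2 — must wait 27 days from Oct 4, 2020 (when the award decision is issued), so not before Oct 31, 2020; Nov 2, 2020 is on or after that date.
Step 3 — 9 and 73 days from Oct 4, 2020 (when the award decision is issued) are Oct 13, 2020 and Dec 16, 2020 respectively; done Nov 3, 2020, which is between those dates.
Step 4 — must wait 14 days from Nov 2, 2020 (when the protest bond is posted), so not before Nov 16, 2020; Nov 17, 2020 is on or after that date.
Step 5 — counting 105 days from Oct 4, 2020 (when the award decision is issued) gives a deadline of Jan 17, 2021; Dec 13, 2020 is within that limit.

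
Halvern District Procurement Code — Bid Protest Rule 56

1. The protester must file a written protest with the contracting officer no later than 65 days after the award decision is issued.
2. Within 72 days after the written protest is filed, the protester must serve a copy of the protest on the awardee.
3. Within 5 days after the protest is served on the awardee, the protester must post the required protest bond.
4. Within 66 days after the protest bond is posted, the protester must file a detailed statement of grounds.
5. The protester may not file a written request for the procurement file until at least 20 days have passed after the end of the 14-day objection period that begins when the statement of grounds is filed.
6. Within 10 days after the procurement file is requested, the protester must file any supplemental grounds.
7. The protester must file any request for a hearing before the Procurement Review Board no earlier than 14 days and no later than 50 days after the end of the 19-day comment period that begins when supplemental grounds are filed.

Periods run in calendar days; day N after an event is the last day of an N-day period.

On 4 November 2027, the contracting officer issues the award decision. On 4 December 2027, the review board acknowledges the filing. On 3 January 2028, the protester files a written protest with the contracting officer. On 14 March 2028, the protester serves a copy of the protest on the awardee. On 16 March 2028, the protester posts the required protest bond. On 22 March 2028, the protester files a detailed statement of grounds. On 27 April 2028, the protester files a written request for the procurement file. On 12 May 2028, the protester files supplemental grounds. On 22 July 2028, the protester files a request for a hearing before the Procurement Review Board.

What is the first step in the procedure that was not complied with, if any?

Step 1: 65 days after 4 November 2027 (when the award decision is issued) is 8 January 2028; done 3 January 2028 — timely.
Step 2: 72 days after 3 January 2028 (when the written protest is filed) is 15 March 2028; 14 March 2028 is within that limit.
Step 3: 5 days after 14 March 2028 (when the protest is served on the awardee) is 19 March 2028; 16 March 2028 is within that limit.
Step 4: 66 days after 16 March 2028 (when the protest bond is posted) is 21 May 2028; completed 22 March 2028, before the deadline.
Step 5: the earliest permitted date is 20 days after 5 April 2028 (end of the 14-day objection period, which began when the statement of grounds is filed on 22 March 2028), i.e. 25 April 2028; done 27 April 2028 — permitted.
Step 6: 10 days after 27 April 2028 (when the procurement file is requested) is 7 May 2028; done 12 May 2028 — 5 days late.
The analysis stops there.

Step 6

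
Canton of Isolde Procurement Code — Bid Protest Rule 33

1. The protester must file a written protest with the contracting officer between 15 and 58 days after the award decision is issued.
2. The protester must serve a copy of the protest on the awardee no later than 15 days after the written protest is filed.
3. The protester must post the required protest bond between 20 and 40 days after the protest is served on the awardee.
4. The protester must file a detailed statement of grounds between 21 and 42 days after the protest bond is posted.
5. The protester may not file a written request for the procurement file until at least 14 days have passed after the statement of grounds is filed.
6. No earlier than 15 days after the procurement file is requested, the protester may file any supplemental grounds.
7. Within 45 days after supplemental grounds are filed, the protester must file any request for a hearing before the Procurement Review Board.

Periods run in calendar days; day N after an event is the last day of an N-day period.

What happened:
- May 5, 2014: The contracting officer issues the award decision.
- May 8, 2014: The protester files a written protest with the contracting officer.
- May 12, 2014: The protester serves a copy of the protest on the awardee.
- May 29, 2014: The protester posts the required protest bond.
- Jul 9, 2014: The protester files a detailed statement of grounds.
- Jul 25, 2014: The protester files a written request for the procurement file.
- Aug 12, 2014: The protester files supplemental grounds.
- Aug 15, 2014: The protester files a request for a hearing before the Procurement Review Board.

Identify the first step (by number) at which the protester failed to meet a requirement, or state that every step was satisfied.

(1) the permitted window runs from May 5, 2014 + 15 = May 20, 2014 to May 5, 2014 + 58 = Jul 2, 2014; done May 8, 2014 — 12 days before the window opened.

Step 1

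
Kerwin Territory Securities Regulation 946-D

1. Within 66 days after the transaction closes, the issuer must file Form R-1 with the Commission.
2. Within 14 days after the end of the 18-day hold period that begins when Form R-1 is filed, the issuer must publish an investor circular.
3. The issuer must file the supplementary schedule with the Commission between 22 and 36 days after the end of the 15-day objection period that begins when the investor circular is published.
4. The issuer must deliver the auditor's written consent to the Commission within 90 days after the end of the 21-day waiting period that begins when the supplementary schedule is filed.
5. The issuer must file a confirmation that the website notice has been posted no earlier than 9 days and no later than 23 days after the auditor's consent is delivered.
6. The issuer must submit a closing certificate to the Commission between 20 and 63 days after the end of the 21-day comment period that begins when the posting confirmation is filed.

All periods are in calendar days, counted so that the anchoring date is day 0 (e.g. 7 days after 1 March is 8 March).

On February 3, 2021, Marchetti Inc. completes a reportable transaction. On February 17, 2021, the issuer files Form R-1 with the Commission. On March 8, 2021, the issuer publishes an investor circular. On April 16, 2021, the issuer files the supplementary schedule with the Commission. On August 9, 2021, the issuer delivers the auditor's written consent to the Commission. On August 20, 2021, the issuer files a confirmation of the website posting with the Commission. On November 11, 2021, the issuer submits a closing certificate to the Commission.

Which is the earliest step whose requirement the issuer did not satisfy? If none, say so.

Step 1: 66 days after February 3, 2021 (when the transaction closes) is April 10, 2021; February 17, 2021 is within that limit.
Step 2: 14 days after March 7, 2021 (end of the 18-day hold period, which began when Form R-1 is filed on February 17, 2021) is March 21, 2021; March 8, 2021 is within that limit.
Step 3: the window is 22–36 days after March 23, 2021 (end of the 15-day objection period, which began when the investor circular is published on March 8, 2021), so April 14, 2021 through April 28, 2021; done April 16, 2021 — within the window.
Step 4: 90 days after May 7, 2021 (end of the 21-day waiting period, which began when the supplementary schedule is filed on April 16, 2021) is August 5, 2021; not done until August 9, 2021, 4 days after the deadline.
The procedure was therefore not followed at step 4.

Step 4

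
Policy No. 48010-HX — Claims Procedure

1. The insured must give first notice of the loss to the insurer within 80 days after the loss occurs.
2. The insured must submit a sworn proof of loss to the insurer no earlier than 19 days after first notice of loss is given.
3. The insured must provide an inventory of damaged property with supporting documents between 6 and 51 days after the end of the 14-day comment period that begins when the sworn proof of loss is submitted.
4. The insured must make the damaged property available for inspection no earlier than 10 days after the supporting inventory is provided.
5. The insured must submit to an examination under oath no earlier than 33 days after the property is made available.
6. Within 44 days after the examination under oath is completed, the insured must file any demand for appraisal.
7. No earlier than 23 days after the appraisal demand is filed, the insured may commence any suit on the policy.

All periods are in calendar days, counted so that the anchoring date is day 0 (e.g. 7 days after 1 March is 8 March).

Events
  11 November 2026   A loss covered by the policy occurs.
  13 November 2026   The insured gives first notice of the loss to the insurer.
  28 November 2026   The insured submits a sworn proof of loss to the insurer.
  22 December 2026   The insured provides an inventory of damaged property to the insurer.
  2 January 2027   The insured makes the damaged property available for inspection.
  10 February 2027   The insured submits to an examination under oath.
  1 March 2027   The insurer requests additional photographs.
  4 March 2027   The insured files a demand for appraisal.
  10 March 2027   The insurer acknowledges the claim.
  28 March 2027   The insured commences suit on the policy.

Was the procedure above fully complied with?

Step 1 — counting 80 days from 11 November 2026 (when the loss occurs) gives a deadline of 30 January 2027; done 13 November 2026 — timely.
Step 2 — must wait 19 days from 13 November 2026 (when first notice of loss is given), so not before 2 December 2026; 28 November 2026 is 4 days before the earliest permitted date.

No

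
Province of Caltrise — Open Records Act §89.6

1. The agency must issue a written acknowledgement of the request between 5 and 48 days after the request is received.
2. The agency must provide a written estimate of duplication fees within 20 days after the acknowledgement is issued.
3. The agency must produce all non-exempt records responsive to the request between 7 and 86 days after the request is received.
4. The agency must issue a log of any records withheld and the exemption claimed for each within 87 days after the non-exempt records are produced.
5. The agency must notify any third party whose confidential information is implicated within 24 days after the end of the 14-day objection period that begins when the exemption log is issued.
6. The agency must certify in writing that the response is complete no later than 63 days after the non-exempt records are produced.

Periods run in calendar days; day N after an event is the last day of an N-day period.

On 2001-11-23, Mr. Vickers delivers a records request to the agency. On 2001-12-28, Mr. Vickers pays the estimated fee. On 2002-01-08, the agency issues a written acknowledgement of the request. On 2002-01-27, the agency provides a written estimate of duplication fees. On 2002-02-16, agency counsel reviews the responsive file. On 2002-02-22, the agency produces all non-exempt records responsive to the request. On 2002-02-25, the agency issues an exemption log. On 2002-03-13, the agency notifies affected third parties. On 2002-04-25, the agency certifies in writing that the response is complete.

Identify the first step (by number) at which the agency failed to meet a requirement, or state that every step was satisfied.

Step 1 — 5 and 48 days from 2001-11-23 (when the request is received) are 2001-11-28 and 2002-01-10 respectively; done 2002-01-08 — within the window.
Step 2 — counting 20 days from 2002-01-08 (when the acknowledgement is issued) gives a deadline of 2002-01-28; completed 2002-01-27, before the deadline.
Step 3 — 7 and 86 days from 2001-11-23 (when the request is received) are 2001-11-30 and 2002-02-17 respectively; 2002-02-22 is 5 days past the end of the window.

Step 3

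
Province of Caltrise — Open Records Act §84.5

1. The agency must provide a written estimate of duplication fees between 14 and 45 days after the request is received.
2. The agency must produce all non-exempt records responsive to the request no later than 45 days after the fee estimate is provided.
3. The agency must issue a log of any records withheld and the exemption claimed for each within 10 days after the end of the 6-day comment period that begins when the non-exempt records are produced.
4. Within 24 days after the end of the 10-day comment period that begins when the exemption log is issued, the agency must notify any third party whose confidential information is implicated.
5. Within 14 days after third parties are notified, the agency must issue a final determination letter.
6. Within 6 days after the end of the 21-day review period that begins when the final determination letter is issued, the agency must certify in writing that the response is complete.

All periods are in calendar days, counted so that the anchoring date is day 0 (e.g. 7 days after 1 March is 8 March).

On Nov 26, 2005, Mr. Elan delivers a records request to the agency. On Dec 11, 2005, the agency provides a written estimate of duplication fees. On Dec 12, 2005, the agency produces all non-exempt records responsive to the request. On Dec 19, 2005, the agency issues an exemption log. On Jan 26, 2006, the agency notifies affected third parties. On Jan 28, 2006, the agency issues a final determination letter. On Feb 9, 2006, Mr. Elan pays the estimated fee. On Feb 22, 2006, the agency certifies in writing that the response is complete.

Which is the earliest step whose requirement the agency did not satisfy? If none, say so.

(1) the permitted window runs from Nov 26, 2005 + 14 = Dec 10, 2005 to Nov 26, 2005 + 45 = Jan 10, 2006; Dec 11, 2005 falls inside that range.
(2) due by Dec 11, 2005 + 45 days = Jan 25, 2006; completed Dec 12, 2005, before the deadline.
(3) due by Dec 18, 2005 + 10 days = Dec 28, 2005; Dec 19, 2005 is within that limit.
(4) due by Dec 29, 2005 + 24 days = Jan 22, 2006; Jan 26, 2006 misses that deadline by 4 days.

Step 4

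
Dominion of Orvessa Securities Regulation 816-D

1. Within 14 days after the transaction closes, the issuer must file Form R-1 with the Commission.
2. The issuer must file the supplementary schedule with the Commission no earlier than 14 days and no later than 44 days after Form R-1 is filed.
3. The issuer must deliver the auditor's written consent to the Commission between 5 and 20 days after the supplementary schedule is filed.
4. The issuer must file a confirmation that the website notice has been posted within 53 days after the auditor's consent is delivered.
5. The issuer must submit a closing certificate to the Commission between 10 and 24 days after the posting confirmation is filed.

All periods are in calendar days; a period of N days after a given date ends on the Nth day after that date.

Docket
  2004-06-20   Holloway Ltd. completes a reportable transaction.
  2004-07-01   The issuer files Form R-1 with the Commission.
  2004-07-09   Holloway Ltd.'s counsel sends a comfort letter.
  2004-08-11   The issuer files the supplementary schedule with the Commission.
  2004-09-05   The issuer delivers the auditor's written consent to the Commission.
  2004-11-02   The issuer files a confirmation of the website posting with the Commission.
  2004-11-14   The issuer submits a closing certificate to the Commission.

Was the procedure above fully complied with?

Step 1: 14 days after 2004-06-20 (when the transaction closes) is 2004-07-04; completed 2004-07-01, before the deadline.
Step 2: the window is 14–44 days after 2004-07-01 (when Form R-1 is filed), so 2004-07-15 through 2004-08-14; done 2004-08-11, which is between those dates.
Step 3: the window is 5–20 days after 2004-08-11 (when the supplementary schedule is filed), so 2004-08-16 through 2004-08-31; done 2004-09-05 — 5 days after the window closed.
That is the first point of non-compliance.

No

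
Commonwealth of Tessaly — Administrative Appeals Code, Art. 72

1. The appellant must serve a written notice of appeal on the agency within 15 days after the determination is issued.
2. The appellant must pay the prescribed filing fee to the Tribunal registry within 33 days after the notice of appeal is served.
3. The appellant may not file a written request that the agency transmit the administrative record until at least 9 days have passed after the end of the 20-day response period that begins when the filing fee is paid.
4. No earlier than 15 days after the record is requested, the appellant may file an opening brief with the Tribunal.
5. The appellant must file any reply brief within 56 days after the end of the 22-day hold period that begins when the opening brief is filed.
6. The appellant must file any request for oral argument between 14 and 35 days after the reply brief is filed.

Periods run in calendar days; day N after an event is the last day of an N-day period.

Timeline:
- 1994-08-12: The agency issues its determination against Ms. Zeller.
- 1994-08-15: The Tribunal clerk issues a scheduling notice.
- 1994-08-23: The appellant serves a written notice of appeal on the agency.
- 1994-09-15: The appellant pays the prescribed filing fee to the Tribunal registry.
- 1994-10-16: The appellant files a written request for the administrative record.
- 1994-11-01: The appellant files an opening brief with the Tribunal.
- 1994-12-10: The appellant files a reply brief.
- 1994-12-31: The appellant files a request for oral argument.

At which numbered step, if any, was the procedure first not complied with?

(1) due by 1994-08-12 + 15 days = 1994-08-27; done 1994-08-23 — timely.
(2) due by 1994-08-23 + 33 days = 1994-09-25; 1994-09-15 is within that limit.
(3) permitted from 1994-10-05 + 9 days = 1994-10-14 onward; 1994-10-16 is on or after that date.
(4) permitted from 1994-10-16 + 15 days = 1994-10-31 onward; 1994-11-01 is on or after that date.
(5) due by 1994-11-23 + 56 days = 1995-01-18; done 1994-12-10 — timely.
(6) the permitted window runs from 1994-12-10 + 14 = 1994-12-24 to 1994-12-10 + 35 = 1995-01-14; done 1994-12-31 — within the window.

None — every step was satisfied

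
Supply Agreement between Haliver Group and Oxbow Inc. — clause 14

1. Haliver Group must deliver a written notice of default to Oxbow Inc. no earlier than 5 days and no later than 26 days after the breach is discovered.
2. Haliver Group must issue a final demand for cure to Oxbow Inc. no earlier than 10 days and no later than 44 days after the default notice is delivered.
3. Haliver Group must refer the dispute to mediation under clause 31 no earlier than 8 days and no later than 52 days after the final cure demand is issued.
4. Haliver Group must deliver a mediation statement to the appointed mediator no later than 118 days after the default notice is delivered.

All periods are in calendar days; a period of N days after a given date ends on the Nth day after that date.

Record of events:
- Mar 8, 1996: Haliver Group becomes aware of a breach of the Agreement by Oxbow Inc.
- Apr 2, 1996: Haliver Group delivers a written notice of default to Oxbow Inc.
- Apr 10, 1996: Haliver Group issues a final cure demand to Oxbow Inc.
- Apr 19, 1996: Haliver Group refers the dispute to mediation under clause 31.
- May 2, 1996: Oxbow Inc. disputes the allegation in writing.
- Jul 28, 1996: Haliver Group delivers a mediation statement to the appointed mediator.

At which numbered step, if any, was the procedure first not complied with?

Step 1 — 5 and 26 days from Mar 8, 1996 (when the breach is discovered) are Mar 13, 1996 and Apr 3, 1996 respectively; done Apr 2, 1996 — within the window.
Step 2 — 10 and 44 days from Apr 2, 1996 (when the default notice is delivered) are Apr 12, 1996 and May 16, 1996 respectively; done Apr 10, 1996 — 2 days before the window opened.

Step 2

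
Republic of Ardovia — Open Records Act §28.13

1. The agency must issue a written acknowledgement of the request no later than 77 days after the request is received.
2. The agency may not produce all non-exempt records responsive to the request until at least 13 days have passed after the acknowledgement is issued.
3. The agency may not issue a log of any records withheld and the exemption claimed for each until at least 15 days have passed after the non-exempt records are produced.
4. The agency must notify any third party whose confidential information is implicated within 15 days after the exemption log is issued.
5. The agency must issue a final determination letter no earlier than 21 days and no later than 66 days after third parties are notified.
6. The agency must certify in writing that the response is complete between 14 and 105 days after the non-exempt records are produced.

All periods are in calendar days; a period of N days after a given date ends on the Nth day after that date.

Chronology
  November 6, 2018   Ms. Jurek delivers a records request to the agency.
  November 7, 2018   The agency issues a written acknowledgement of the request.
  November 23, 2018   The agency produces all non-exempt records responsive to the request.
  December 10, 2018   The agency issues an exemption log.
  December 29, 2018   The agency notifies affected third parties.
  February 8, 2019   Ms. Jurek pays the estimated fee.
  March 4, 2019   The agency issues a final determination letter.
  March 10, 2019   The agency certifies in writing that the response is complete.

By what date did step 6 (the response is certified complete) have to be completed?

March 8, 2019

Step 6 runs from November 23, 2018, when the non-exempt records are produced. The window is 14–105 days after November 23, 2018; it closes on March 8, 2019.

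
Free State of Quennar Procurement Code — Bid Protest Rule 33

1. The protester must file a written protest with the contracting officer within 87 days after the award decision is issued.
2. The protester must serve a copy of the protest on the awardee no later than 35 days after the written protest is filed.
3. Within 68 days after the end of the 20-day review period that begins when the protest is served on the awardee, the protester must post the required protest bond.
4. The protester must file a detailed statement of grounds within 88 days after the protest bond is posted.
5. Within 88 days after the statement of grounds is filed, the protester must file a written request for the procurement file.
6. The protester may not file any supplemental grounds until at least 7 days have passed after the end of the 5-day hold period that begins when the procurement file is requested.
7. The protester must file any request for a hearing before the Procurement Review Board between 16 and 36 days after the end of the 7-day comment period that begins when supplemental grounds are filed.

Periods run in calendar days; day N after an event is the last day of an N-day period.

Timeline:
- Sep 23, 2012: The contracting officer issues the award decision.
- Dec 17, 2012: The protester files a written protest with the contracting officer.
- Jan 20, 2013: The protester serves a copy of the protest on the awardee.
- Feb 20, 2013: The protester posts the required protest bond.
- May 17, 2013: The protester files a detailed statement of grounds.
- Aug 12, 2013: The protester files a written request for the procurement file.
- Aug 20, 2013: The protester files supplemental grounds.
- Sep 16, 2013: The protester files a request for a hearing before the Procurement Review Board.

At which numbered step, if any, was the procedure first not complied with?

(1) due by Sep 23, 2012 + 87 days = Dec 19, 2012; completed Dec 17, 2012, before the deadline.
(2) due by Dec 17, 2012 + 35 days = Jan 21, 2013; completed Jan 20, 2013, before the deadline.
(3) due by Feb 9, 2013 + 68 days = Apr 18, 2013; completed Feb 20, 2013, before the deadline.
(4) due by Feb 20, 2013 + 88 days = May 19, 2013; completed May 17, 2013, before the deadline.
(5) due by May 17, 2013 + 88 days = Aug 13, 2013; done Aug 12, 2013 — timely.
(6) permitted from Aug 17, 2013 + 7 days = Aug 24, 2013 onward; acted on Aug 20, 2013, 4 days prematurely.
The procedure was therefore not followed at step 6.

Step 6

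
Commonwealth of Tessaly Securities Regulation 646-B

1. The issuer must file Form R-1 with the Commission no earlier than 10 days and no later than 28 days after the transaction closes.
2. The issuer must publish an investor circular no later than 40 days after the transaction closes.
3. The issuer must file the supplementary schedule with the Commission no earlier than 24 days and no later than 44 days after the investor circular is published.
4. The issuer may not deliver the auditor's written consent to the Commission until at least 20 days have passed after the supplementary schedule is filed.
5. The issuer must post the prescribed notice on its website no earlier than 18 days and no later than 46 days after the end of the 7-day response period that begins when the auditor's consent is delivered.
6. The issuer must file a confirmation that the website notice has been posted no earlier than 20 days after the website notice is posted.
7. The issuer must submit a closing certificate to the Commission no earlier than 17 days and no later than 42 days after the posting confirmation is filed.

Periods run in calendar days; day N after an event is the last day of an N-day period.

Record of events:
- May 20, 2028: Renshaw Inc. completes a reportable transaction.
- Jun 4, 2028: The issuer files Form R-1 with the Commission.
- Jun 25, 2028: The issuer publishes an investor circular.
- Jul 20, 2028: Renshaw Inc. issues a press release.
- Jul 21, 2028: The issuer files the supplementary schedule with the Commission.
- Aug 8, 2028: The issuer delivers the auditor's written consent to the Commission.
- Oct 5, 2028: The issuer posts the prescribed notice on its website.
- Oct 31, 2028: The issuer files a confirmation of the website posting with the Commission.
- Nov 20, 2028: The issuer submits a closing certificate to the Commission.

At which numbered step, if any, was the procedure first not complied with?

Step 4

Step 1 — 10 and 28 days from May 20, 2028 (when the transaction closes) are May 30, 2028 and Jun 17, 2028 respectively; done Jun 4, 2028, which is between those dates.
Step 2 — counting 40 days from May 20, 2028 (when the transaction closes) gives a deadline of Jun 29, 2028; Jun 25, 2028 is within that limit.
Step 3 — 24 and 44 days from Jun 25, 2028 (when the investor circular is published) are Jul 19, 2028 and Aug 8, 2028 respectively; done Jul 21, 2028, which is between those dates.
Step 4 — must wait 20 days from Jul 21, 2028 (when the supplementary schedule is filed), so not before Aug 10, 2028; acted on Aug 8, 2028, 2 days prematurely.
The analysis stops there.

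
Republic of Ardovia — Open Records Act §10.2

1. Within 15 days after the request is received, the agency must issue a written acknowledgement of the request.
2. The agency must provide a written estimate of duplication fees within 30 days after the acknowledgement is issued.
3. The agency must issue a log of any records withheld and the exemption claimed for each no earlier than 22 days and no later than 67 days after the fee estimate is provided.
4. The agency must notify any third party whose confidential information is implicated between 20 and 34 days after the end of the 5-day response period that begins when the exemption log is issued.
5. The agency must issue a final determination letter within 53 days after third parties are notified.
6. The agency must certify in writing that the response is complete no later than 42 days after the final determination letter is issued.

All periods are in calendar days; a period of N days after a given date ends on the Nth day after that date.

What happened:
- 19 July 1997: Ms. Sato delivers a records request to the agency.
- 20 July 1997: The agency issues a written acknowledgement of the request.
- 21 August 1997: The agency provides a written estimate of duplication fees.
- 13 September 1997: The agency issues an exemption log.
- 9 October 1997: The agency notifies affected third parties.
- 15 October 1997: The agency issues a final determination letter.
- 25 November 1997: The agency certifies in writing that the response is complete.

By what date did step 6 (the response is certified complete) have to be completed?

Step 6 runs from 15 October 1997, when the final determination letter is issued. 42 days after 15 October 1997 is 26 November 1997.

26 November 1997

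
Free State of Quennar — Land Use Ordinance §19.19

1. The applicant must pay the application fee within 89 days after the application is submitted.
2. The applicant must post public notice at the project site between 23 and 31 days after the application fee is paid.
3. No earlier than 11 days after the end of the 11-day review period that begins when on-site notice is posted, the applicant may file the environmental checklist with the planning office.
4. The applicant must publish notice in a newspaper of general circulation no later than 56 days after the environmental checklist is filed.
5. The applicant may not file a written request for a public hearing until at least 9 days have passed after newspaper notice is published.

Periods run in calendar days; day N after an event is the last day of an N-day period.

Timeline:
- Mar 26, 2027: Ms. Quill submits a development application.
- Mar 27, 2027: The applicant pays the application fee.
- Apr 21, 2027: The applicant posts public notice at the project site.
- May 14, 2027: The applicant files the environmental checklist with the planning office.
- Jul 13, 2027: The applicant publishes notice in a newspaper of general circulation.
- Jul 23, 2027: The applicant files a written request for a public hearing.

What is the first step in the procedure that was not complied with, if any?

Step 4

(1) due by Mar 26, 2027 + 89 days = Jun 23, 2027; completed Mar 27, 2027, before the deadline.
(2) the permitted window runs from Mar 27, 2027 + 23 = Apr 19, 2027 to Mar 27, 2027 + 31 = Apr 27, 2027; done Apr 21, 2027 — within the window.
(3) permitted from May 2, 2027 + 11 days = May 13, 2027 onward; done May 14, 2027, after the minimum wait.
(4) due by May 14, 2027 + 56 days = Jul 9, 2027; not done until Jul 13, 2027, 4 days after the deadline.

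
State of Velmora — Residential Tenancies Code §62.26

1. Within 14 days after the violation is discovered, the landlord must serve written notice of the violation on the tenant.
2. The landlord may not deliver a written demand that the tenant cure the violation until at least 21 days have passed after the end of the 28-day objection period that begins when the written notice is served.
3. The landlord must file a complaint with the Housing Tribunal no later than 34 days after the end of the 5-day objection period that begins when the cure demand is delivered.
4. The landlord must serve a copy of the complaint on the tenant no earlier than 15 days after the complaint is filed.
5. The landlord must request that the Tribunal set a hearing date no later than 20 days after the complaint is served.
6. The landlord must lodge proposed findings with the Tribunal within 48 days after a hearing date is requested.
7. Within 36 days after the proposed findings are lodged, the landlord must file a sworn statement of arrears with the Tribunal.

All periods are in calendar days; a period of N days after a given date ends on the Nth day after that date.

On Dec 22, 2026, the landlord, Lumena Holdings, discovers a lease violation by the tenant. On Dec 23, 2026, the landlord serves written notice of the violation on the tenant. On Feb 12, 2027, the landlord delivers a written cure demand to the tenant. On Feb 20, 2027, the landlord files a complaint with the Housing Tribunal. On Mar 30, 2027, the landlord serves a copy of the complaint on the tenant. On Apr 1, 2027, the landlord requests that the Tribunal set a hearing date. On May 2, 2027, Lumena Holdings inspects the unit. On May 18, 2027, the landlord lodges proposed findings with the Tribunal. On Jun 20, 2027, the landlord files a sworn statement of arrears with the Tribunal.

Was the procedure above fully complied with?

(1) due by Dec 22, 2026 + 14 days = Jan 5, 2027; completed Dec 23, 2026, before the deadline.
(2) permitted from Jan 20, 2027 + 21 days = Feb 10, 2027 onward; done Feb 12, 2027 — permitted.
(3) due by Feb 17, 2027 + 34 days = Mar 23, 2027; completed Feb 20, 2027, before the deadline.
(4) permitted from Feb 20, 2027 + 15 days = Mar 7, 2027 onward; done Mar 30, 2027, after the minimum wait.
(5) due by Mar 30, 2027 + 20 days = Apr 19, 2027; completed Apr 1, 2027, before the deadline.
(6) due by Apr 1, 2027 + 48 days = May 19, 2027; May 18, 2027 is within that limit.
(7) due by May 18, 2027 + 36 days = Jun 23, 2027; Jun 20, 2027 is within that limit.

Yes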